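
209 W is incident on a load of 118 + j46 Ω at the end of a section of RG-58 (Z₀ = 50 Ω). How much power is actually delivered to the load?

|Γ| = |(68 + j46)/(168 + j46)| = 0.471
|Γ|² = 0.222
P_refl = |Γ|²·P_inc = 46.4 W, P_del = (1 − |Γ|²)·P_inc = 163 W

P_delivered ≈ 163 W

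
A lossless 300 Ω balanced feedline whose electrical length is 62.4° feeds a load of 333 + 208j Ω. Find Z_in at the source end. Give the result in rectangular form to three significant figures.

tan(βl) = tan(62.4°) = 1.91
Z_in = Z_0·(Z_L + jZ_0·tanβl)/(Z_0 + jZ_L·tanβl)
     = 300·(333 + j782)/(-97.9 + j637)

Z_in ≈ 336 − j208 Ω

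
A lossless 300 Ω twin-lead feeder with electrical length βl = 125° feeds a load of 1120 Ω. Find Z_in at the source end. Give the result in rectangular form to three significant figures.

Z_in ≈ 116 + j188 Ω

tan(βl) = tan(125°) = -1.43
Z_in = Z_0·(Z_L + jZ_0·tanβl)/(Z_0 + jZ_L·tanβl)
     = 300·(1120 − j428)/(300 − j1600)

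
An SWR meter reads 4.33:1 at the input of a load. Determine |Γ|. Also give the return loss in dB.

|Γ| = (S − 1)/(S + 1) = (4.33 − 1)/(4.33 + 1) = 3.33/5.33
RL = −20·log₁₀|Γ| = −20·log₁₀(0.625)

|Γ| ≈ 0.625; return loss ≈ 4.09 dB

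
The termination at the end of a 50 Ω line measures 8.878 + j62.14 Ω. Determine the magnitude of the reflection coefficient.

|Γ| ≈ 0.87

Γ = (Z_L − Z_0)/(Z_L + Z_0) = (-41.12 + j62.14)/(58.88 + j62.14)
|Γ| = 74.5/85.6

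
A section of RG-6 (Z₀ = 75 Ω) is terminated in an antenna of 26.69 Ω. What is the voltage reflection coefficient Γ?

Γ = -0.475

Γ = (Z_L − Z_0)/(Z_L + Z_0) = (26.69 − 75)/(26.69 + 75) = -48.31/101.7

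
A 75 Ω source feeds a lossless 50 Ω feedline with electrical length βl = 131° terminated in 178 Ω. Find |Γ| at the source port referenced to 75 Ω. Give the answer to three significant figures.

|Γ| ≈ 0.608

tan(βl) = -1.15
Z_in = Z_0·(Z_L + jZ_0·tanβl)/(Z_0 + jZ_L·tanβl) = 23.3 + j37.8 Ω
Γ_s = (Z_in − Z_s)/(Z_in + Z_s) = (-51.7 + j37.8)/(98.3 + j37.8), |Γ_s| = 0.608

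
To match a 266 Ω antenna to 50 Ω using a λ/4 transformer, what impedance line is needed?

Z_qwt = √(Z_0·R_L) = √(50 × 266) = √13300

Z_qwt ≈ 115 Ω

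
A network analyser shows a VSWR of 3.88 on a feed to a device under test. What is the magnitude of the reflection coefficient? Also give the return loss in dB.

|Γ| ≈ 0.59; return loss ≈ 4.58 dB

|Γ| = (S − 1)/(S + 1) = (3.88 − 1)/(3.88 + 1) = 2.88/4.88
RL = −20·log₁₀|Γ| = −20·log₁₀(0.59)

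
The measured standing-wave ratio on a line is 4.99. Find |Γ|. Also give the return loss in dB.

|Γ| ≈ 0.666; return loss ≈ 3.53 dB

|Γ| = (S − 1)/(S + 1) = (4.99 − 1)/(4.99 + 1) = 3.99/5.99
RL = −20·log₁₀|Γ| = −20·log₁₀(0.666)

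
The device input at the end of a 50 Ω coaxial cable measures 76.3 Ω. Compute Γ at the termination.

Γ = 0.208

Γ = (Z_L − Z_0)/(Z_L + Z_0) = (76.3 − 50)/(76.3 + 50) = 26.3/126.3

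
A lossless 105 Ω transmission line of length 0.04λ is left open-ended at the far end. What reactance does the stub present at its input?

βl = 2π × 0.04 = 14.4°
tan(βl) = 0.257
For an open-ended stub, Z_in = −jZ_0·cot(βl) = −jZ_0/tan(βl)

X_in ≈ -409 Ω (capacitive)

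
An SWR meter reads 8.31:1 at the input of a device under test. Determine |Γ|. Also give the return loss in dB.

|Γ| ≈ 0.785; return loss ≈ 2.1 dB

|Γ| = (S − 1)/(S + 1) = (8.31 − 1)/(8.31 + 1) = 7.31/9.31
RL = −20·log₁₀|Γ| = −20·log₁₀(0.785)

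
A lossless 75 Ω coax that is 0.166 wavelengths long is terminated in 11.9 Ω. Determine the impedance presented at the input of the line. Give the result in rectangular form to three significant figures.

βl = 2π × 0.166 = 59.8°
tan(βl) = tan(59.8°) = 1.72
Z_in = Z_0·(Z_L + jZ_0·tanβl)/(Z_0 + jZ_L·tanβl)
     = 75·(11.9 + j129)/(75 + j20.4)

Z_in ≈ 43.7 + j117 Ω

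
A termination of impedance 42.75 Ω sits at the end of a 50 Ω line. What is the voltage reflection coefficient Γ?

Γ = (Z_L − Z_0)/(Z_L + Z_0) = (42.75 − 50)/(42.75 + 50) = -7.25/92.75

Γ = -0.0782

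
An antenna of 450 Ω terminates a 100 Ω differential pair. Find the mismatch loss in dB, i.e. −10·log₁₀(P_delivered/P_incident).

Γ = (450 − 100)/(450 + 100) = 0.636
|Γ|² = 0.405, so P_del/P_inc = 1 − |Γ|² = 0.595
ML = −10·log₁₀(1 − |Γ|²)

mismatch loss ≈ 2.25 dB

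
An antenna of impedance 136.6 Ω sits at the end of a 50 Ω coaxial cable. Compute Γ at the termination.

Γ = 0.464

Γ = (Z_L − Z_0)/(Z_L + Z_0) = (136.6 − 50)/(136.6 + 50) = 86.6/186.6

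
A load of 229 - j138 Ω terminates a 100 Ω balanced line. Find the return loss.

Γ = (129 − j138)/(329 − j138), |Γ| = 0.529
RL = −20·log₁₀|Γ| = −20·log₁₀(0.529)

RL ≈ 5.52 dB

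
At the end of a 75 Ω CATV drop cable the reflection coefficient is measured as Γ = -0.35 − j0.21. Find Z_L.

Z_L ≈ 33.5 − j16.9 Ω

Z_L = Z_0·(1 + Γ)/(1 − Γ) = 75·(0.65 − j0.21)/(1.35 + j0.21)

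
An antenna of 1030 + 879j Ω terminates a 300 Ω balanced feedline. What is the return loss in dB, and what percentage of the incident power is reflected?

RL ≈ 2.89 dB; 51.4% of incident power reflected

Γ = (730 + j879)/(1330 + j879), |Γ| = 0.717
RL = −20·log₁₀(0.717) = 2.89 dB
P_refl/P_inc = |Γ|² = 0.514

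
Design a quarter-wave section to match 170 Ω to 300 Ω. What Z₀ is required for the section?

Z_qwt ≈ 226 Ω

Z_qwt = √(Z_0·R_L) = √(300 × 170) = √51000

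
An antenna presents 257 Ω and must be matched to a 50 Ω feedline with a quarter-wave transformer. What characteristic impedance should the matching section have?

Z_qwt ≈ 113 Ω

Z_qwt = √(Z_0·R_L) = √(50 × 257) = √12850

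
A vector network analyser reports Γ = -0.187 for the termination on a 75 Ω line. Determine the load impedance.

Z_L = Z_0·(1 + Γ)/(1 − Γ) = 75·(0.813)/(1.19)

Z_L ≈ 51.4 Ω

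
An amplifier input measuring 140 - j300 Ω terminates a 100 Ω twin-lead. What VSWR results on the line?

Γ = (Z_L − Z_0)/(Z_L + Z_0) = (40 − j300)/(240 − j300)
|Γ| = 303/384 = 0.788
VSWR = (1 + |Γ|)/(1 − |Γ|) = 1.79/0.212

VSWR ≈ 8.42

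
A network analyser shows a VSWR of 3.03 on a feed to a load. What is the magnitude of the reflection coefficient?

|Γ| ≈ 0.504

|Γ| = (S − 1)/(S + 1) = (3.03 − 1)/(3.03 + 1) = 2.03/4.03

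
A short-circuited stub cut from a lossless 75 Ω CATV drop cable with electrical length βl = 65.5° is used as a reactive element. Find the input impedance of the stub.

tan(βl) = 2.19
For a short-circuited stub, Z_in = jZ_0·tan(βl)

Z_in ≈ +j165 Ω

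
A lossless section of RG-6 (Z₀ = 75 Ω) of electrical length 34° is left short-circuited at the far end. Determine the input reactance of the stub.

tan(βl) = 0.675
For a short-circuited stub, Z_in = jZ_0·tan(βl)

X_in ≈ 50.6 Ω (inductive)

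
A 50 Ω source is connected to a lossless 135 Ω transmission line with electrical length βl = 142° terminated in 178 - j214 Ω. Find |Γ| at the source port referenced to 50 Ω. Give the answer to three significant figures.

|Γ| ≈ 0.808

tan(βl) = -0.781
Z_in = Z_0·(Z_L + jZ_0·tanβl)/(Z_0 + jZ_L·tanβl) = 256 + j232 Ω
Γ_s = (Z_in − Z_s)/(Z_in + Z_s) = (206 + j232)/(306 + j232), |Γ_s| = 0.808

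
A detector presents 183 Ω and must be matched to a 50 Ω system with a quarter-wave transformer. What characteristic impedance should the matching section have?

Z_qwt = √(Z_0·R_L) = √(50 × 183) = √9150

Z_qwt ≈ 95.7 Ω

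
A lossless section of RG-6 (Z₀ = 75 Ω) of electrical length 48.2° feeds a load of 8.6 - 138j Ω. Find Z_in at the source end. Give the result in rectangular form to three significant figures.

tan(βl) = tan(48.2°) = 1.12
Z_in = Z_0·(Z_L + jZ_0·tanβl)/(Z_0 + jZ_L·tanβl)
     = 75·(8.6 − j54.1)/(229 + j9.62)

Z_in ≈ 2.07 − j17.8 Ω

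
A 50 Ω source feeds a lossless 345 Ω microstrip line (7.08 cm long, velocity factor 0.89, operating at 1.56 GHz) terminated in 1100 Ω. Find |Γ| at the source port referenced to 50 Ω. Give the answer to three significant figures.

|Γ| ≈ 0.888

λ = v/f = 0.89·c / 1.56 GHz = 0.171 m
βl = 2π·l/λ = 2π × 0.414 = 149°
tan(βl) = -0.603
Z_in = Z_0·(Z_L + jZ_0·tanβl)/(Z_0 + jZ_L·tanβl) = 319 + j406 Ω
Γ_s = (Z_in − Z_s)/(Z_in + Z_s) = (269 + j406)/(369 + j406), |Γ_s| = 0.888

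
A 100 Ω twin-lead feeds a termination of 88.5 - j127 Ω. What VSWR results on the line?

Γ = (Z_L − Z_0)/(Z_L + Z_0) = (-11.5 − j127)/(188.5 − j127)
|Γ| = 128/227 = 0.561
VSWR = (1 + |Γ|)/(1 − |Γ|) = 1.56/0.439

VSWR ≈ 3.56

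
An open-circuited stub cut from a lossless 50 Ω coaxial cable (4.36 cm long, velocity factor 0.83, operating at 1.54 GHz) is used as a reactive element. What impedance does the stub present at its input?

Z_in ≈ +j6.21 Ω

λ = v/f = 0.83·c / 1.54 GHz = 0.162 m
βl = 2π·l/λ = 2π × 0.27 = 97.1°
tan(βl) = -8.06
For an open-circuited stub, Z_in = −jZ_0·cot(βl) = −jZ_0/tan(βl)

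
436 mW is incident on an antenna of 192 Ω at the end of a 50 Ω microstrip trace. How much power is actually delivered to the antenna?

Γ = (192 − 50)/(192 + 50) = 0.587
|Γ|² = 0.344
P_refl = |Γ|²·P_inc = 150 mW, P_del = (1 − |Γ|²)·P_inc = 286 mW

P_delivered ≈ 286 mW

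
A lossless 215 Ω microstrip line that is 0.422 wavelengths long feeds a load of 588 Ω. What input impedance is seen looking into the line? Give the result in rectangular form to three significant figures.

Z_in ≈ 241 + j238 Ω

βl = 2π × 0.422 = 152°
tan(βl) = tan(152°) = -0.534
Z_in = Z_0·(Z_L + jZ_0·tanβl)/(Z_0 + jZ_L·tanβl)
     = 215·(588 − j115)/(215 − j314)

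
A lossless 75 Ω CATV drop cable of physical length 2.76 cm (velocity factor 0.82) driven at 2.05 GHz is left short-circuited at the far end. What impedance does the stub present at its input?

Z_in ≈ +j594 Ω

λ = v/f = 0.82·c / 2.05 GHz = 0.12 m
βl = 2π·l/λ = 2π × 0.23 = 82.8°
tan(βl) = 7.92
For a short-circuited stub, Z_in = jZ_0·tan(βl)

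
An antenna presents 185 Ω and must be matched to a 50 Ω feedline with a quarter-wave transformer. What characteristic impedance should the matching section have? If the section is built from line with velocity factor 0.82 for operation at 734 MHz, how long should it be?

Z_qwt = √(Z_0·R_L) = √(50 × 185) = √9250
λ = 0.82·c/f = 0.335 m, so l = λ/4 = 0.0838 m

Z_qwt ≈ 96.2 Ω; length ≈ 8.38 cm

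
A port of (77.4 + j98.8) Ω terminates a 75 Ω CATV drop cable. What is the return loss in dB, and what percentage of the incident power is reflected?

RL ≈ 5.29 dB; 29.6% of incident power reflected

Γ = (2.4 + j98.8)/(152.4 + j98.8), |Γ| = 0.544
RL = −20·log₁₀(0.544) = 5.29 dB
P_refl/P_inc = |Γ|² = 0.296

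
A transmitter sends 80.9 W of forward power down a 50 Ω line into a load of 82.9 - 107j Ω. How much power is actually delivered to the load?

|Γ| = |(32.9 − j107)/(132.9 − j107)| = 0.656
|Γ|² = 0.43
P_refl = |Γ|²·P_inc = 34.8 W, P_del = (1 − |Γ|²)·P_inc = 46.1 W

P_delivered ≈ 46.1 W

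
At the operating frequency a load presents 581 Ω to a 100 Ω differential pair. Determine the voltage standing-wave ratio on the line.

VSWR ≈ 5.81

Γ = (581 − 100)/(581 + 100) = 0.706
VSWR = (1 + 0.706)/(1 − 0.706)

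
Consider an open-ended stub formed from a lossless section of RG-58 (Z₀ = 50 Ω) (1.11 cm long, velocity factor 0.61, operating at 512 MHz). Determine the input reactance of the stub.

X_in ≈ -253 Ω (capacitive)

λ = v/f = 0.61·c / 512 MHz = 0.357 m
βl = 2π·l/λ = 2π × 0.0311 = 11.2°
tan(βl) = 0.198
For an open-ended stub, Z_in = −jZ_0·cot(βl) = −jZ_0/tan(βl)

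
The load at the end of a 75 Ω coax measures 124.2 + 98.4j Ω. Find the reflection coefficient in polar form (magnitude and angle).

Γ = (Z_L − Z_0)/(Z_L + Z_0) = (49.2 + j98.4)/(199.2 + j98.4)
|Γ| = 110/222 = 0.495

Γ ≈ 0.495 ∠ 37.1°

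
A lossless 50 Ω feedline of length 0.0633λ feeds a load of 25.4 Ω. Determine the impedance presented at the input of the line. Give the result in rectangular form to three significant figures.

Z_in ≈ 28.6 + j14.9 Ω

βl = 2π × 0.0633 = 22.8°
tan(βl) = tan(22.8°) = 0.42
Z_in = Z_0·(Z_L + jZ_0·tanβl)/(Z_0 + jZ_L·tanβl)
     = 50·(25.4 + j21)/(50 + j10.7)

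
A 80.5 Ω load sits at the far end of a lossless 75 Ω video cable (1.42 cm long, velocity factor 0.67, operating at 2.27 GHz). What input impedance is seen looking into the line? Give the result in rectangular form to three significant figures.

λ = v/f = 0.67·c / 2.27 GHz = 0.0885 m
βl = 2π·l/λ = 2π × 0.16 = 57.7°
tan(βl) = tan(57.7°) = 1.58
Z_in = Z_0·(Z_L + jZ_0·tanβl)/(Z_0 + jZ_L·tanβl)
     = 75·(80.5 + j119)/(75 + j127)

Z_in ≈ 72.6 − j4.64 Ω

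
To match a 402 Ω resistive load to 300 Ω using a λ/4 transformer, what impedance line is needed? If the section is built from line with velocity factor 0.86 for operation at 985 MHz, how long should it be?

Z_qwt ≈ 347 Ω; length ≈ 6.55 cm

Z_qwt = √(Z_0·R_L) = √(300 × 402) = √120600
λ = 0.86·c/f = 0.262 m, so l = λ/4 = 0.0655 m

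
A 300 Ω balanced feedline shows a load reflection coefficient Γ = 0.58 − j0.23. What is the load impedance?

Z_L ≈ 799 − j602 Ω

Z_L = Z_0·(1 + Γ)/(1 − Γ) = 300·(1.58 − j0.23)/(0.42 + j0.23)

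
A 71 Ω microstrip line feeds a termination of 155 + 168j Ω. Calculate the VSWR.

VSWR ≈ 5.01

Γ = (Z_L − Z_0)/(Z_L + Z_0) = (84 + j168)/(226 + j168)
|Γ| = 188/282 = 0.667
VSWR = (1 + |Γ|)/(1 − |Γ|) = 1.67/0.333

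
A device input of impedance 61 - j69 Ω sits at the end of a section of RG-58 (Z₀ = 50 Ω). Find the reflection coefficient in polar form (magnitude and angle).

Γ ≈ 0.535 ∠ -49.1°

Γ = (Z_L − Z_0)/(Z_L + Z_0) = (11 − j69)/(111 − j69)
|Γ| = 69.9/131 = 0.535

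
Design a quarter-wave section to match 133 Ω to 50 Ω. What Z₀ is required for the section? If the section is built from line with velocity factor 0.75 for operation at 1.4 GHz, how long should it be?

Z_qwt = √(Z_0·R_L) = √(50 × 133) = √6650
λ = 0.75·c/f = 0.161 m, so l = λ/4 = 0.0402 m

Z_qwt ≈ 81.5 Ω; length ≈ 4.02 cm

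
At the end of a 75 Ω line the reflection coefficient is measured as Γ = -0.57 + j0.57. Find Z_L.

Z_L = Z_0·(1 + Γ)/(1 − Γ) = 75·(0.43 + j0.57)/(1.57 − j0.57)

Z_L ≈ 9.41 + j30.6 Ω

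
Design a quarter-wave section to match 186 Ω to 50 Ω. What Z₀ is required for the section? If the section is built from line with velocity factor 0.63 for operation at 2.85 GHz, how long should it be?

Z_qwt ≈ 96.4 Ω; length ≈ 1.66 cm

Z_qwt = √(Z_0·R_L) = √(50 × 186) = √9300
λ = 0.63·c/f = 0.0663 m, so l = λ/4 = 0.0166 m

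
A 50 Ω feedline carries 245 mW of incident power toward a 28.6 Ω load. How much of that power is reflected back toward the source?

Γ = (28.6 − 50)/(28.6 + 50) = -0.272
|Γ|² = 0.0741
P_refl = |Γ|²·P_inc = 18.2 mW, P_del = (1 − |Γ|²)·P_inc = 227 mW

P_reflected ≈ 18.2 mW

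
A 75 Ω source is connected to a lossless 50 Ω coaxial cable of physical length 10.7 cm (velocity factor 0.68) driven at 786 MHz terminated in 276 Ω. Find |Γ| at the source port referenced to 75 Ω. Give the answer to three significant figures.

λ = v/f = 0.68·c / 786 MHz = 0.26 m
βl = 2π·l/λ = 2π × 0.412 = 148°
tan(βl) = -0.615
Z_in = Z_0·(Z_L + jZ_0·tanβl)/(Z_0 + jZ_L·tanβl) = 30.4 + j72.4 Ω
Γ_s = (Z_in − Z_s)/(Z_in + Z_s) = (-44.6 + j72.4)/(105 + j72.4), |Γ_s| = 0.665

|Γ| ≈ 0.665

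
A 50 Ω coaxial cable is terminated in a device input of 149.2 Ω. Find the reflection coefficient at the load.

Γ = 0.498

Γ = (Z_L − Z_0)/(Z_L + Z_0) = (149.2 − 50)/(149.2 + 50) = 99.2/199.2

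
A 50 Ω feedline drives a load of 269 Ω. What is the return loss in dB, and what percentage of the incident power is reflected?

RL ≈ 3.27 dB; 47.1% of incident power reflected

Γ = (269 − 50)/(269 + 50) = 0.687
RL = −20·log₁₀(0.687) = 3.27 dB
P_refl/P_inc = |Γ|² = 0.471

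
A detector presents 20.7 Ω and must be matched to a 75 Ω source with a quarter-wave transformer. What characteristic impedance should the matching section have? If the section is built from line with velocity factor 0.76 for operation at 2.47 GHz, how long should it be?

Z_qwt = √(Z_0·R_L) = √(75 × 20.7) = √1552
λ = 0.76·c/f = 0.0923 m, so l = λ/4 = 0.0231 m

Z_qwt ≈ 39.4 Ω; length ≈ 2.31 cm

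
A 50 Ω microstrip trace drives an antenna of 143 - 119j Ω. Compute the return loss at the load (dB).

RL ≈ 3.53 dB

Γ = (93 − j119)/(193 − j119), |Γ| = 0.666
RL = −20·log₁₀|Γ| = −20·log₁₀(0.666)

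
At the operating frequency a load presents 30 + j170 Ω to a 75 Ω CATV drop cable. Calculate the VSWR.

Γ = (Z_L − Z_0)/(Z_L + Z_0) = (-45 + j170)/(105 + j170)
|Γ| = 176/200 = 0.88
VSWR = (1 + |Γ|)/(1 − |Γ|) = 1.88/0.12

VSWR ≈ 15.7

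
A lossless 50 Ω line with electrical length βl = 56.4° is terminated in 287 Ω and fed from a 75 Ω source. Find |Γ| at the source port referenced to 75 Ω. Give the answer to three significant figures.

tan(βl) = 1.51
Z_in = Z_0·(Z_L + jZ_0·tanβl)/(Z_0 + jZ_L·tanβl) = 12.4 − j31.8 Ω
Γ_s = (Z_in − Z_s)/(Z_in + Z_s) = (-62.6 − j31.8)/(87.4 − j31.8), |Γ_s| = 0.755

|Γ| ≈ 0.755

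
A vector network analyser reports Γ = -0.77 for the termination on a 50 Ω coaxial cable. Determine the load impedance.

Z_L = Z_0·(1 + Γ)/(1 − Γ) = 50·(0.23)/(1.77)

Z_L ≈ 6.5 Ω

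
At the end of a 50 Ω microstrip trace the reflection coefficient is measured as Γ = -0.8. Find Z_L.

Z_L = Z_0·(1 + Γ)/(1 − Γ) = 50·(0.2)/(1.8)

Z_L ≈ 5.56 Ω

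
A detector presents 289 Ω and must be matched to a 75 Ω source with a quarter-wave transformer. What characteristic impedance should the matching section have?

Z_qwt ≈ 147 Ω

Z_qwt = √(Z_0·R_L) = √(75 × 289) = √21680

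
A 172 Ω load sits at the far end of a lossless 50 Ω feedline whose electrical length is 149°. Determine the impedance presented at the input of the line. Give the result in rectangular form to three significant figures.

Z_in ≈ 44.4 + j61.7 Ω

tan(βl) = tan(149°) = -0.601
Z_in = Z_0·(Z_L + jZ_0·tanβl)/(Z_0 + jZ_L·tanβl)
     = 50·(172 − j30)/(50 − j103)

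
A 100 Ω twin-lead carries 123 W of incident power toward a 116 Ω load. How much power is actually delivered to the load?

P_delivered ≈ 122 W

Γ = (116 − 100)/(116 + 100) = 0.0741
|Γ|² = 0.00549
P_refl = |Γ|²·P_inc = 0.675 W, P_del = (1 − |Γ|²)·P_inc = 122 W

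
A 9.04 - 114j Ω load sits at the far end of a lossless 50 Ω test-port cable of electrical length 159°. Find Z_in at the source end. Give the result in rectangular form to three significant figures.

Z_in ≈ 509 − j784 Ω

tan(βl) = tan(159°) = -0.384
Z_in = Z_0·(Z_L + jZ_0·tanβl)/(Z_0 + jZ_L·tanβl)
     = 50·(9.04 − j133)/(6.24 − j3.47)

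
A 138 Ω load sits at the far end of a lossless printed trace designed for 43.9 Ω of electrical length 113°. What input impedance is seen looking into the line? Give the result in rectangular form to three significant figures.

Z_in ≈ 16.2 + j16.4 Ω

tan(βl) = tan(113°) = -2.36
Z_in = Z_0·(Z_L + jZ_0·tanβl)/(Z_0 + jZ_L·tanβl)
     = 43.9·(138 − j103)/(43.9 − j325)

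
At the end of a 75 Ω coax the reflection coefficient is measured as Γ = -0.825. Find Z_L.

Z_L = Z_0·(1 + Γ)/(1 − Γ) = 75·(0.175)/(1.82)

Z_L ≈ 7.19 Ω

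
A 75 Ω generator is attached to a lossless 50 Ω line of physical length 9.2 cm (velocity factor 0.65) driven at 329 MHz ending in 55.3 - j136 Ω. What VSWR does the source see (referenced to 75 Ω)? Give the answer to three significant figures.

VSWR ≈ 12.3

λ = v/f = 0.65·c / 329 MHz = 0.593 m
βl = 2π·l/λ = 2π × 0.155 = 55.9°
tan(βl) = 1.48
Z_in = Z_0·(Z_L + jZ_0·tanβl)/(Z_0 + jZ_L·tanβl) = 6.32 − j14.5 Ω
Γ_s = (Z_in − Z_s)/(Z_in + Z_s) = (-68.7 − j14.5)/(81.3 − j14.5), |Γ_s| = 0.85
VSWR = (1 + |Γ_s|)/(1 − |Γ_s|)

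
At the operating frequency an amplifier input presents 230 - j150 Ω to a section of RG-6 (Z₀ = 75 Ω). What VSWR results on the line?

Γ = (Z_L − Z_0)/(Z_L + Z_0) = (155 − j150)/(305 − j150)
|Γ| = 216/340 = 0.635
VSWR = (1 + |Γ|)/(1 − |Γ|) = 1.63/0.365

VSWR ≈ 4.47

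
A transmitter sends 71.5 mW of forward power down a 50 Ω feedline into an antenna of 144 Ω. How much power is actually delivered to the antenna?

P_delivered ≈ 54.7 mW

Γ = (144 − 50)/(144 + 50) = 0.485
|Γ|² = 0.235
P_refl = |Γ|²·P_inc = 16.8 mW, P_del = (1 − |Γ|²)·P_inc = 54.7 mW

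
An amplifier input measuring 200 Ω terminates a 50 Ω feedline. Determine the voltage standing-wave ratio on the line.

VSWR ≈ 4

For a purely resistive load, VSWR = R_L/Z_0 or Z_0/R_L (whichever > 1) = 200/50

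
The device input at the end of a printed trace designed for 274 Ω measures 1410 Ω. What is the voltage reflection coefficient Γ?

Γ = (Z_L − Z_0)/(Z_L + Z_0) = (1410 − 274)/(1410 + 274) = 1136/1684

Γ = 0.675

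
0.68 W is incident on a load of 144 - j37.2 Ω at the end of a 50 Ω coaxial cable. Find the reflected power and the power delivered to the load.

|Γ| = |(94 − j37.2)/(194 − j37.2)| = 0.512
|Γ|² = 0.262
P_refl = |Γ|²·P_inc = 0.178 W, P_del = (1 − |Γ|²)·P_inc = 0.502 W

P_reflected ≈ 0.178 W; P_delivered ≈ 0.502 W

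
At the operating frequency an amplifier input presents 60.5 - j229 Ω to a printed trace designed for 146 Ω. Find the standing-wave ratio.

Γ = (Z_L − Z_0)/(Z_L + Z_0) = (-85.5 − j229)/(206.5 − j229)
|Γ| = 244/308 = 0.793
VSWR = (1 + |Γ|)/(1 − |Γ|) = 1.79/0.207

VSWR ≈ 8.65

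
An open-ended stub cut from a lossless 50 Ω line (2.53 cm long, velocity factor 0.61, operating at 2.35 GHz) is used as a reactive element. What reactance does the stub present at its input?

X_in ≈ 25.4 Ω (inductive)

λ = v/f = 0.61·c / 2.35 GHz = 0.0779 m
βl = 2π·l/λ = 2π × 0.325 = 117°
tan(βl) = -1.97
For an open-ended stub, Z_in = −jZ_0·cot(βl) = −jZ_0/tan(βl)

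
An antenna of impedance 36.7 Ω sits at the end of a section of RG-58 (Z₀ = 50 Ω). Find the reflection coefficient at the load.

Γ = -0.153

Γ = (Z_L − Z_0)/(Z_L + Z_0) = (36.7 − 50)/(36.7 + 50) = -13.3/86.7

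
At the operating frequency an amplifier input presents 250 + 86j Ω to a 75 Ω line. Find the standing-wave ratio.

VSWR ≈ 3.76

Γ = (Z_L − Z_0)/(Z_L + Z_0) = (175 + j86)/(325 + j86)
|Γ| = 195/336 = 0.58
VSWR = (1 + |Γ|)/(1 − |Γ|) = 1.58/0.42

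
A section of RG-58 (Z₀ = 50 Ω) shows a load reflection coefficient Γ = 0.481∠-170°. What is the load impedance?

Z_L ≈ 17.6 − j3.83 Ω

Z_L = Z_0·(1 + Γ)/(1 − Γ) = 50·(0.526 − j0.0835)/(1.47 + j0.0835)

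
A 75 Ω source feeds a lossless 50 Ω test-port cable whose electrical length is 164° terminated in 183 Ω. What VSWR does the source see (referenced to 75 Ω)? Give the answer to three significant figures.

tan(βl) = -0.287
Z_in = Z_0·(Z_L + jZ_0·tanβl)/(Z_0 + jZ_L·tanβl) = 94.2 + j84.6 Ω
Γ_s = (Z_in − Z_s)/(Z_in + Z_s) = (19.2 + j84.6)/(169 + j84.6), |Γ_s| = 0.458
VSWR = (1 + |Γ_s|)/(1 − |Γ_s|)

VSWR ≈ 2.69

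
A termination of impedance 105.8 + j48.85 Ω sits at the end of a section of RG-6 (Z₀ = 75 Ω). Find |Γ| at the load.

|Γ| ≈ 0.308

Γ = (Z_L − Z_0)/(Z_L + Z_0) = (30.8 + j48.85)/(180.8 + j48.85)
|Γ| = 57.7/187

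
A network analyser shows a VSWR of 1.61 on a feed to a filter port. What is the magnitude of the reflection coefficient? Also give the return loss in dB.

|Γ| ≈ 0.234; return loss ≈ 12.6 dB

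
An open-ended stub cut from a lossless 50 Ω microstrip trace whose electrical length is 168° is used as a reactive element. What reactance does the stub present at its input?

X_in ≈ 235 Ω (inductive)

tan(βl) = -0.213
For an open-ended stub, Z_in = −jZ_0·cot(βl) = −jZ_0/tan(βl)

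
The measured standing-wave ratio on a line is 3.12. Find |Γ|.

|Γ| ≈ 0.515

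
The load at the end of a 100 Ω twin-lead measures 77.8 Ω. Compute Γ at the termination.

Γ = -0.125

Γ = (Z_L − Z_0)/(Z_L + Z_0) = (77.8 − 100)/(77.8 + 100) = -22.2/177.8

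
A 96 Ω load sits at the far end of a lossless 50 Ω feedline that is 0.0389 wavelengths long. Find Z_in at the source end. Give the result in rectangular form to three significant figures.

βl = 2π × 0.0389 = 14°
tan(βl) = tan(14°) = 0.249
Z_in = Z_0·(Z_L + jZ_0·tanβl)/(Z_0 + jZ_L·tanβl)
     = 50·(96 + j12.5)/(50 + j23.9)

Z_in ≈ 83 − j27.3 Ω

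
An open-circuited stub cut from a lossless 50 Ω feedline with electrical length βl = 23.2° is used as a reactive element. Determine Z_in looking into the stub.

tan(βl) = 0.429
For an open-circuited stub, Z_in = −jZ_0·cot(βl) = −jZ_0/tan(βl)

Z_in ≈ −j117 Ω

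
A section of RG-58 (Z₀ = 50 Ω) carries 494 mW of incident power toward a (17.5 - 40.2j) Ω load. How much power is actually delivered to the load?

|Γ| = |(-32.5 − j40.2)/(67.5 − j40.2)| = 0.658
|Γ|² = 0.433
P_refl = |Γ|²·P_inc = 214 mW, P_del = (1 − |Γ|²)·P_inc = 280 mW

P_delivered ≈ 280 mW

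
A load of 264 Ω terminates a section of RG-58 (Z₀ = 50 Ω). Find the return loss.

Γ = (264 − 50)/(264 + 50) = 0.682
RL = −20·log₁₀|Γ| = −20·log₁₀(0.682)

RL ≈ 3.33 dB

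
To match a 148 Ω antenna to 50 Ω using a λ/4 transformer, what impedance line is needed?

Z_qwt = √(Z_0·R_L) = √(50 × 148) = √7400

Z_qwt ≈ 86 Ω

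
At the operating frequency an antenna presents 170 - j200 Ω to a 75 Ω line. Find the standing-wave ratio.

Γ = (Z_L − Z_0)/(Z_L + Z_0) = (95 − j200)/(245 − j200)
|Γ| = 221/316 = 0.7
VSWR = (1 + |Γ|)/(1 − |Γ|) = 1.7/0.3

VSWR ≈ 5.67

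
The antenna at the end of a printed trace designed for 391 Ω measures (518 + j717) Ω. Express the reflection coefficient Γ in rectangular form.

Γ = (Z_L − Z_0)/(Z_L + Z_0) = (127 + j717)/(909 + j717)

Γ ≈ 0.47 + j0.418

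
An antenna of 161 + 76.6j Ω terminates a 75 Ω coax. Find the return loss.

Γ = (86 + j76.6)/(236 + j76.6), |Γ| = 0.464
RL = −20·log₁₀|Γ| = −20·log₁₀(0.464)

RL ≈ 6.67 dB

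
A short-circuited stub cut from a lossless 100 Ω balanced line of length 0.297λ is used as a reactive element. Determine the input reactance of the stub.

βl = 2π × 0.297 = 107°
tan(βl) = -3.29
For a short-circuited stub, Z_in = jZ_0·tan(βl)

X_in ≈ -329 Ω (capacitive)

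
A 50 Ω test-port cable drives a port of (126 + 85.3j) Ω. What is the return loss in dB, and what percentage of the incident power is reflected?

Γ = (76 + j85.3)/(176 + j85.3), |Γ| = 0.584
RL = −20·log₁₀(0.584) = 4.67 dB
P_refl/P_inc = |Γ|² = 0.341

RL ≈ 4.67 dB; 34.1% of incident power reflected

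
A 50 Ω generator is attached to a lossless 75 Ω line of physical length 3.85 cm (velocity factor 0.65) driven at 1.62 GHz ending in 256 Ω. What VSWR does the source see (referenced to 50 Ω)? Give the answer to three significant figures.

VSWR ≈ 2.83

λ = v/f = 0.65·c / 1.62 GHz = 0.12 m
βl = 2π·l/λ = 2π × 0.32 = 115°
tan(βl) = -2.13
Z_in = Z_0·(Z_L + jZ_0·tanβl)/(Z_0 + jZ_L·tanβl) = 26.3 + j31.6 Ω
Γ_s = (Z_in − Z_s)/(Z_in + Z_s) = (-23.7 + j31.6)/(76.3 + j31.6), |Γ_s| = 0.478
VSWR = (1 + |Γ_s|)/(1 − |Γ_s|)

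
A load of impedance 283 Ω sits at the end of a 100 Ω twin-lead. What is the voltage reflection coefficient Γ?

Γ = (Z_L − Z_0)/(Z_L + Z_0) = (283 − 100)/(283 + 100) = 183/383

Γ = 0.478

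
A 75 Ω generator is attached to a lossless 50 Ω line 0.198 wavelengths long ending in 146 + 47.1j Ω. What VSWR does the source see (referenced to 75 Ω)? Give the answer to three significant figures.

VSWR ≈ 4.43

βl = 2π × 0.198 = 71.3°
tan(βl) = 2.95
Z_in = Z_0·(Z_L + jZ_0·tanβl)/(Z_0 + jZ_L·tanβl) = 18.3 − j20.7 Ω
Γ_s = (Z_in − Z_s)/(Z_in + Z_s) = (-56.7 − j20.7)/(93.3 − j20.7), |Γ_s| = 0.632
VSWR = (1 + |Γ_s|)/(1 − |Γ_s|)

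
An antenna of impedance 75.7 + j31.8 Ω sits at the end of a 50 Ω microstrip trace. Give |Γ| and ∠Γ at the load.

Γ = (Z_L − Z_0)/(Z_L + Z_0) = (25.7 + j31.8)/(125.7 + j31.8)
|Γ| = 40.9/130 = 0.315

Γ ≈ 0.315 ∠ 36.9°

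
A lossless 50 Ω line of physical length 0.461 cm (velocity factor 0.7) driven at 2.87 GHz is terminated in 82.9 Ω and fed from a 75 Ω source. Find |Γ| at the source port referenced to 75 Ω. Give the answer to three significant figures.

|Γ| ≈ 0.184

λ = v/f = 0.7·c / 2.87 GHz = 0.0732 m
βl = 2π·l/λ = 2π × 0.063 = 22.7°
tan(βl) = 0.418
Z_in = Z_0·(Z_L + jZ_0·tanβl)/(Z_0 + jZ_L·tanβl) = 65.8 − j24.7 Ω
Γ_s = (Z_in − Z_s)/(Z_in + Z_s) = (-9.21 − j24.7)/(141 − j24.7), |Γ_s| = 0.184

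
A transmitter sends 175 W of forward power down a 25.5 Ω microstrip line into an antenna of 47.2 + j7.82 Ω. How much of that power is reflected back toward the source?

|Γ| = |(21.7 + j7.82)/(72.7 + j7.82)| = 0.315
|Γ|² = 0.0995
P_refl = |Γ|²·P_inc = 17.4 W, P_del = (1 − |Γ|²)·P_inc = 158 W

P_reflected ≈ 17.4 W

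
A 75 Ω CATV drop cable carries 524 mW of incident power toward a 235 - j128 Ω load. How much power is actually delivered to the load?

|Γ| = |(160 − j128)/(310 − j128)| = 0.611
|Γ|² = 0.373
P_refl = |Γ|²·P_inc = 196 mW, P_del = (1 − |Γ|²)·P_inc = 328 mW

P_delivered ≈ 328 mW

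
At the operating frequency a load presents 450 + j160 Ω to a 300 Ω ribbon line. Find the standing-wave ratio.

Γ = (Z_L − Z_0)/(Z_L + Z_0) = (150 + j160)/(750 + j160)
|Γ| = 219/767 = 0.286
VSWR = (1 + |Γ|)/(1 − |Γ|) = 1.29/0.714

VSWR ≈ 1.8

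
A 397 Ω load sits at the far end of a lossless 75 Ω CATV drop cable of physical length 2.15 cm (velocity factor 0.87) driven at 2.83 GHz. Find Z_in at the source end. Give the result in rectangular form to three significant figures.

Z_in ≈ 14.3 − j7.7 Ω

λ = v/f = 0.87·c / 2.83 GHz = 0.0922 m
βl = 2π·l/λ = 2π × 0.233 = 83.9°
tan(βl) = tan(83.9°) = 9.39
Z_in = Z_0·(Z_L + jZ_0·tanβl)/(Z_0 + jZ_L·tanβl)
     = 75·(397 + j705)/(75 + j3730)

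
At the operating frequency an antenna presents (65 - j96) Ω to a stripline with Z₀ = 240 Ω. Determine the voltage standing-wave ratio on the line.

VSWR ≈ 4.32

Γ = (Z_L − Z_0)/(Z_L + Z_0) = (-175 − j96)/(305 − j96)
|Γ| = 200/320 = 0.624
VSWR = (1 + |Γ|)/(1 − |Γ|) = 1.62/0.376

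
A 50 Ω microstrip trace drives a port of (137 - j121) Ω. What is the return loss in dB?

RL ≈ 3.49 dB

Γ = (87 − j121)/(187 − j121), |Γ| = 0.669
RL = −20·log₁₀|Γ| = −20·log₁₀(0.669)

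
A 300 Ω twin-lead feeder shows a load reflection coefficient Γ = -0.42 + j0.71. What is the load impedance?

Z_L = Z_0·(1 + Γ)/(1 − Γ) = 300·(0.58 + j0.71)/(1.42 − j0.71)

Z_L ≈ 38 + j169 Ω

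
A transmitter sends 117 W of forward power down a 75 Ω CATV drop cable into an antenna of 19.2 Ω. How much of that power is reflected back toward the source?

P_reflected ≈ 41.1 W

Γ = (19.2 − 75)/(19.2 + 75) = -0.592
|Γ|² = 0.351
P_refl = |Γ|²·P_inc = 41.1 W, P_del = (1 − |Γ|²)·P_inc = 75.9 W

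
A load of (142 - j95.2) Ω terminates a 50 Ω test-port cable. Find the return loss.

Γ = (92 − j95.2)/(192 − j95.2), |Γ| = 0.618
RL = −20·log₁₀|Γ| = −20·log₁₀(0.618)

RL ≈ 4.18 dB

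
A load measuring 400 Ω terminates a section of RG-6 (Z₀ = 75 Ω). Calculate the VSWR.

For a purely resistive load, VSWR = R_L/Z_0 or Z_0/R_L (whichever > 1) = 400/75

VSWR ≈ 5.33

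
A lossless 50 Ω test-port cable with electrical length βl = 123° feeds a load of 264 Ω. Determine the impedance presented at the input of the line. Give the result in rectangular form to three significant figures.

tan(βl) = tan(123°) = -1.54
Z_in = Z_0·(Z_L + jZ_0·tanβl)/(Z_0 + jZ_L·tanβl)
     = 50·(264 − j77)/(50 − j407)

Z_in ≈ 13.3 + j30.8 Ω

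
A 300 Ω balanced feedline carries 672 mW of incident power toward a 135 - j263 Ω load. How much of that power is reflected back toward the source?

P_reflected ≈ 251 mW

|Γ| = |(-165 − j263)/(435 − j263)| = 0.611
|Γ|² = 0.373
P_refl = |Γ|²·P_inc = 251 mW, P_del = (1 − |Γ|²)·P_inc = 421 mW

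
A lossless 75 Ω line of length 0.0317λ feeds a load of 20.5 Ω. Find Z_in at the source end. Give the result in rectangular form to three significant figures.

Z_in ≈ 21.3 + j14 Ω

βl = 2π × 0.0317 = 11.4°
tan(βl) = tan(11.4°) = 0.202
Z_in = Z_0·(Z_L + jZ_0·tanβl)/(Z_0 + jZ_L·tanβl)
     = 75·(20.5 + j15.1)/(75 + j4.14)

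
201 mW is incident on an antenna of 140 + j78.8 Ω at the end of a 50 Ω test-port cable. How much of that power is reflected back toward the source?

P_reflected ≈ 68 mW

|Γ| = |(90 + j78.8)/(190 + j78.8)| = 0.582
|Γ|² = 0.338
P_refl = |Γ|²·P_inc = 68 mW, P_del = (1 − |Γ|²)·P_inc = 133 mW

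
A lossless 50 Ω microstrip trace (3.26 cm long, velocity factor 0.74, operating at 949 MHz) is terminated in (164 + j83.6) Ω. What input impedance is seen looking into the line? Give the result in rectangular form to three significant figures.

Z_in ≈ 24.3 − j47.9 Ω

λ = v/f = 0.74·c / 949 MHz = 0.234 m
βl = 2π·l/λ = 2π × 0.139 = 50.2°
tan(βl) = tan(50.2°) = 1.2
Z_in = Z_0·(Z_L + jZ_0·tanβl)/(Z_0 + jZ_L·tanβl)
     = 50·(164 + j144)/(-50.2 + j197)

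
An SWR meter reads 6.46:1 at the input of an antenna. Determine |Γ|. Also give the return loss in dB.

|Γ| = (S − 1)/(S + 1) = (6.46 − 1)/(6.46 + 1) = 5.46/7.46
RL = −20·log₁₀|Γ| = −20·log₁₀(0.732)

|Γ| ≈ 0.732; return loss ≈ 2.71 dB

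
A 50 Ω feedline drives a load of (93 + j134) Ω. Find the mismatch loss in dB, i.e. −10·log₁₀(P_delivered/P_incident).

Γ = (43 + j134)/(143 + j134), |Γ| = 0.718
|Γ|² = 0.516, so P_del/P_inc = 1 − |Γ|² = 0.484
ML = −10·log₁₀(1 − |Γ|²)

mismatch loss ≈ 3.15 dB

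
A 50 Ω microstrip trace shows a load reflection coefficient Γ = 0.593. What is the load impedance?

Z_L ≈ 196 Ω

Z_L = Z_0·(1 + Γ)/(1 − Γ) = 50·(1.59)/(0.407)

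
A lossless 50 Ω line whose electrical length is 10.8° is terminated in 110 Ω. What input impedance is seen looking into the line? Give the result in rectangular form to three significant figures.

tan(βl) = tan(10.8°) = 0.191
Z_in = Z_0·(Z_L + jZ_0·tanβl)/(Z_0 + jZ_L·tanβl)
     = 50·(110 + j9.54)/(50 + j21)

Z_in ≈ 96.9 − j31.1 Ω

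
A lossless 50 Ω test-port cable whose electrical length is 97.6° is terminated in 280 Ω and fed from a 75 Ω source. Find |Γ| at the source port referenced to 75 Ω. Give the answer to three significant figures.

tan(βl) = -7.49
Z_in = Z_0·(Z_L + jZ_0·tanβl)/(Z_0 + jZ_L·tanβl) = 9.08 + j6.46 Ω
Γ_s = (Z_in − Z_s)/(Z_in + Z_s) = (-65.9 + j6.46)/(84.1 + j6.46), |Γ_s| = 0.785

|Γ| ≈ 0.785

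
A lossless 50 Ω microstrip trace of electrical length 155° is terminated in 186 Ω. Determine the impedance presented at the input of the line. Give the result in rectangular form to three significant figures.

tan(βl) = tan(155°) = -0.466
Z_in = Z_0·(Z_L + jZ_0·tanβl)/(Z_0 + jZ_L·tanβl)
     = 50·(186 − j23.3)/(50 − j86.7)

Z_in ≈ 56.5 + j74.7 Ω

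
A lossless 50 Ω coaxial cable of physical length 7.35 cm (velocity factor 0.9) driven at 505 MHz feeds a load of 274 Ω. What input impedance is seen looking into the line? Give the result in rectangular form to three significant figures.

λ = v/f = 0.9·c / 505 MHz = 0.535 m
βl = 2π·l/λ = 2π × 0.137 = 49.5°
tan(βl) = tan(49.5°) = 1.17
Z_in = Z_0·(Z_L + jZ_0·tanβl)/(Z_0 + jZ_L·tanβl)
     = 50·(274 + j58.5)/(50 + j321)

Z_in ≈ 15.4 − j40.3 Ω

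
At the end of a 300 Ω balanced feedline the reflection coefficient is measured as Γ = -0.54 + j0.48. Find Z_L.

Z_L ≈ 55.1 + j111 Ω

Z_L = Z_0·(1 + Γ)/(1 − Γ) = 300·(0.46 + j0.48)/(1.54 − j0.48)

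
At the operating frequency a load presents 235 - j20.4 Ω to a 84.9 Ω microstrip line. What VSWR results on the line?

VSWR ≈ 2.79

Γ = (Z_L − Z_0)/(Z_L + Z_0) = (150.1 − j20.4)/(319.9 − j20.4)
|Γ| = 151/321 = 0.473
VSWR = (1 + |Γ|)/(1 − |Γ|) = 1.47/0.527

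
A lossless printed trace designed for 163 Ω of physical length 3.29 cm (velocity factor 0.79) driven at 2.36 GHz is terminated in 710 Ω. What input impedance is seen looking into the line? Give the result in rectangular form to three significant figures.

Z_in ≈ 47.2 + j80.7 Ω

λ = v/f = 0.79·c / 2.36 GHz = 0.1 m
βl = 2π·l/λ = 2π × 0.328 = 118°
tan(βl) = tan(118°) = -1.89
Z_in = Z_0·(Z_L + jZ_0·tanβl)/(Z_0 + jZ_L·tanβl)
     = 163·(710 − j307)/(163 − j1340)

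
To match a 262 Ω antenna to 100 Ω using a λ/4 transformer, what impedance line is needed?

Z_qwt = √(Z_0·R_L) = √(100 × 262) = √26200

Z_qwt ≈ 162 Ω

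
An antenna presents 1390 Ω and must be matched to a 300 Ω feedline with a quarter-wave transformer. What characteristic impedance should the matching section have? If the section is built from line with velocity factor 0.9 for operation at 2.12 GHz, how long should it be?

Z_qwt ≈ 646 Ω; length ≈ 3.18 cm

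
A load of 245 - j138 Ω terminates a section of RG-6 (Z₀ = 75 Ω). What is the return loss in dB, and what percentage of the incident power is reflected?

RL ≈ 4.04 dB; 39.5% of incident power reflected

Γ = (170 − j138)/(320 − j138), |Γ| = 0.628
RL = −20·log₁₀(0.628) = 4.04 dB
P_refl/P_inc = |Γ|² = 0.395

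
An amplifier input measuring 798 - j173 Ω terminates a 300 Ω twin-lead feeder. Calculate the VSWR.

Γ = (Z_L − Z_0)/(Z_L + Z_0) = (498 − j173)/(1098 − j173)
|Γ| = 527/1110 = 0.474
VSWR = (1 + |Γ|)/(1 − |Γ|) = 1.47/0.526

VSWR ≈ 2.8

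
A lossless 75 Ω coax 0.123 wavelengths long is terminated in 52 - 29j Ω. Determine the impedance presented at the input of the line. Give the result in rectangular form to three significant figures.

Z_in ≈ 43.1 + j10.9 Ω

βl = 2π × 0.123 = 44.3°
tan(βl) = tan(44.3°) = 0.975
Z_in = Z_0·(Z_L + jZ_0·tanβl)/(Z_0 + jZ_L·tanβl)
     = 75·(52 + j44.1)/(103 + j50.7)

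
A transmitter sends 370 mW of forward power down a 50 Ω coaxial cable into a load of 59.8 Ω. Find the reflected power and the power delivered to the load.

P_reflected ≈ 2.95 mW; P_delivered ≈ 367 mW

Γ = (59.8 − 50)/(59.8 + 50) = 0.0893
|Γ|² = 0.00797
P_refl = |Γ|²·P_inc = 2.95 mW, P_del = (1 − |Γ|²)·P_inc = 367 mW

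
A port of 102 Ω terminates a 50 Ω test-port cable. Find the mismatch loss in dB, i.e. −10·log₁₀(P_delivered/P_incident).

Γ = (102 − 50)/(102 + 50) = 0.342
|Γ|² = 0.117, so P_del/P_inc = 1 − |Γ|² = 0.883
ML = −10·log₁₀(1 − |Γ|²)

mismatch loss ≈ 0.541 dB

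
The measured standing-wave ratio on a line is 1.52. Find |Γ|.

|Γ| = (S − 1)/(S + 1) = (1.52 − 1)/(1.52 + 1) = 0.52/2.52

|Γ| ≈ 0.206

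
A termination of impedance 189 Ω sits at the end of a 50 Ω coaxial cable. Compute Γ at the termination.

Γ = 0.582

Γ = (Z_L − Z_0)/(Z_L + Z_0) = (189 − 50)/(189 + 50) = 139/239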